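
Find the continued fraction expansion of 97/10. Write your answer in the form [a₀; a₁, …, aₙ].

[9; 1, 2, 3]

Run the Euclidean algorithm, recording each quotient:
97 ÷ 10 → quotient 9, remainder 7
10 ÷ 7 → quotient 1, remainder 3
7 ÷ 3 → quotient 2, remainder 1
3 ÷ 1 → quotient 3, remainder 0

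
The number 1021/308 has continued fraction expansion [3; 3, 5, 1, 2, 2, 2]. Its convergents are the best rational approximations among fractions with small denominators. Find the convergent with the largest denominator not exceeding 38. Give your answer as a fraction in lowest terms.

63/19

a_0 = 3: 3/1  (≤ bound)
a_1 = 3: 10/3  (≤ bound)
a_2 = 5: 53/16  (≤ bound)
a_3 = 1: 63/19  (≤ bound)
a_4 = 2: 179/54  (> 38, stop)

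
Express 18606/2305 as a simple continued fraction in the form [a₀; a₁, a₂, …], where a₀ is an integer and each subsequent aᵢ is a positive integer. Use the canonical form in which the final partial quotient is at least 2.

[8; 13, 1, 7, 1, 2, 1, 4]

18606 ÷ 2305 → quotient 8, remainder 166
2305 ÷ 166 → quotient 13, remainder 147
166 ÷ 147 → quotient 1, remainder 19
147 ÷ 19 → quotient 7, remainder 14
19 ÷ 14 → quotient 1, remainder 5
14 ÷ 5 → quotient 2, remainder 4
5 ÷ 4 → quotient 1, remainder 1
4 ÷ 1 → quotient 4, remainder 0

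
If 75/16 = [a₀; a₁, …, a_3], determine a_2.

⌊75/16⌋ = 4, remainder 11
⌊16/11⌋ = 1, remainder 5
⌊11/5⌋ = 2, remainder 1

2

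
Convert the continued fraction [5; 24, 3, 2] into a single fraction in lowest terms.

857/170

Compute successive convergents:
a_0 = 5: 5/1
a_1 = 24: 121/24
a_2 = 3: 368/73
a_3 = 2: 857/170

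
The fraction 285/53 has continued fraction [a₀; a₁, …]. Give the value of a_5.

⌊285/53⌋ = 5, remainder 20
⌊53/20⌋ = 2, remainder 13
⌊20/13⌋ = 1, remainder 7
⌊13/7⌋ = 1, remainder 6
⌊7/6⌋ = 1, remainder 1
⌊6/1⌋ = 6, remainder 0

6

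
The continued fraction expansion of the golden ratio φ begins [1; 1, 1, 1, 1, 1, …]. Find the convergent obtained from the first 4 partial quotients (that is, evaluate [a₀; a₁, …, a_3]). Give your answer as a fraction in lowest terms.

a_0 = 1: 1/1
a_1 = 1: 2/1
a_2 = 1: 3/2
a_3 = 1: 5/3

5/3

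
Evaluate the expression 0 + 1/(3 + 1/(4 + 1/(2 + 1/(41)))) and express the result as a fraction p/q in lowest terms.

373/1202

Work from the innermost term outward:
Start with 41.
2 + 1/(41/1) = 2 + 1/41 = 83/41
4 + 1/(83/41) = 4 + 41/83 = 373/83
3 + 1/(373/83) = 3 + 83/373 = 1202/373
0 + 1/(1202/373) = 0 + 373/1202 = 373/1202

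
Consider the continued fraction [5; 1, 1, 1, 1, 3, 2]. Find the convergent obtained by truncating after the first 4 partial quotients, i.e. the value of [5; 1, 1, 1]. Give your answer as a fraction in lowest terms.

17/3

Build up convergents one term at a time:
a_0 = 5: 5/1
a_1 = 1: 6/1
a_2 = 1: 11/2
a_3 = 1: 17/3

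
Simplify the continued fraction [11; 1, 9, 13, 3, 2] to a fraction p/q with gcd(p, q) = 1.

11151/937

Start with 2.
3 + 1/(2/1) = 3 + 1/2 = 7/2
13 + 1/(7/2) = 13 + 2/7 = 93/7
9 + 1/(93/7) = 9 + 7/93 = 844/93
1 + 1/(844/93) = 1 + 93/844 = 937/844
11 + 1/(937/844) = 11 + 844/937 = 11151/937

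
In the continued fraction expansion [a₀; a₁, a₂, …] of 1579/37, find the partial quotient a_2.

2

⌊1579/37⌋ = 42, remainder 25
⌊37/25⌋ = 1, remainder 12
⌊25/12⌋ = 2, remainder 1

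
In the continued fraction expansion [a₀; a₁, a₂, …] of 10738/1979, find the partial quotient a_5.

Repeatedly divide and take the remainder:
⌊10738/1979⌋ = 5, remainder 843
⌊1979/843⌋ = 2, remainder 293
⌊843/293⌋ = 2, remainder 257
⌊293/257⌋ = 1, remainder 36
⌊257/36⌋ = 7, remainder 5
⌊36/5⌋ = 7, remainder 1

7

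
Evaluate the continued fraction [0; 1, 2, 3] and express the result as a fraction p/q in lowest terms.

Work from the innermost term outward:
Start with 3.
2 + 1/(3/1) = 2 + 1/3 = 7/3
1 + 1/(7/3) = 1 + 3/7 = 10/7
0 + 1/(10/7) = 0 + 7/10 = 7/10

7/10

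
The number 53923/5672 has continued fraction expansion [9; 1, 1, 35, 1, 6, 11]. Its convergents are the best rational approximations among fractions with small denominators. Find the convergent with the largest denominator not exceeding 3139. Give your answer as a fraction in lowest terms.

a_0 = 9: 9/1  (≤ bound)
a_1 = 1: 10/1  (≤ bound)
a_2 = 1: 19/2  (≤ bound)
a_3 = 35: 675/71  (≤ bound)
a_4 = 1: 694/73  (≤ bound)
a_5 = 6: 4839/509  (≤ bound)
a_6 = 11: 53923/5672  (> 3139, stop)

4839/509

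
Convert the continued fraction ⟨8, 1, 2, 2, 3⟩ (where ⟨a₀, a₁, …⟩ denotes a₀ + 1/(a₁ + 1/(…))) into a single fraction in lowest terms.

209/24

Build up convergents one term at a time:
a_0 = 8: 8/1
a_1 = 1: 9/1
a_2 = 2: 26/3
a_3 = 2: 61/7
a_4 = 3: 209/24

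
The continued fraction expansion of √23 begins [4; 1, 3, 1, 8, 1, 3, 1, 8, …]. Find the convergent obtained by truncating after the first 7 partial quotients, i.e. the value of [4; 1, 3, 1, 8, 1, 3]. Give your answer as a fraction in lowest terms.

Compute successive convergents:
a_0 = 4: 4/1
a_1 = 1: 5/1
a_2 = 3: 19/4
a_3 = 1: 24/5
a_4 = 8: 211/44
a_5 = 1: 235/49
a_6 = 3: 916/191

916/191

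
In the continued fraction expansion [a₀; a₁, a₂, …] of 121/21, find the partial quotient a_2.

Apply division with remainder until the remainder is 0:
121 = 5·21 + 16, so a_0 = 5
21 = 1·16 + 5, so a_1 = 1
16 = 3·5 + 1, so a_2 = 3

3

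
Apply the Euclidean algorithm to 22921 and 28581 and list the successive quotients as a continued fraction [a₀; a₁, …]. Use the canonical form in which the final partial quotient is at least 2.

Repeatedly divide and take the remainder:
22921 = 0·28581 + 22921, so a_0 = 0
28581 = 1·22921 + 5660, so a_1 = 1
22921 = 4·5660 + 281, so a_2 = 4
5660 = 20·281 + 40, so a_3 = 20
281 = 7·40 + 1, so a_4 = 7
40 = 40·1 + 0, so a_5 = 40

[0; 1, 4, 20, 7, 40]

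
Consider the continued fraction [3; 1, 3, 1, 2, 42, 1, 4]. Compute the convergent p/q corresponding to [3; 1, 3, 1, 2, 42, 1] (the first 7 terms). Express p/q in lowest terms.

a_0 = 3: 3/1
a_1 = 1: 4/1
a_2 = 3: 15/4
a_3 = 1: 19/5
a_4 = 2: 53/14
a_5 = 42: 2245/593
a_6 = 1: 2298/607

2298/607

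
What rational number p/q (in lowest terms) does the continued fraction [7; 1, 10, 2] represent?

182/23

Start with 2.
10 + 1/(2/1) = 10 + 1/2 = 21/2
1 + 1/(21/2) = 1 + 2/21 = 23/21
7 + 1/(23/21) = 7 + 21/23 = 182/23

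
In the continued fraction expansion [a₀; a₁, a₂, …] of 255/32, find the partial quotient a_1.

255 = 7·32 + 31, so a_0 = 7
32 = 1·31 + 1, so a_1 = 1

1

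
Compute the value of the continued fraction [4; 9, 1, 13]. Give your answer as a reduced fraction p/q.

570/139

Use the convergent recurrence hₖ = aₖ·hₖ₋₁ + hₖ₋₂ (and likewise for the denominators kₖ):
a_0 = 4: 4/1
a_1 = 9: 37/9
a_2 = 1: 41/10
a_3 = 13: 570/139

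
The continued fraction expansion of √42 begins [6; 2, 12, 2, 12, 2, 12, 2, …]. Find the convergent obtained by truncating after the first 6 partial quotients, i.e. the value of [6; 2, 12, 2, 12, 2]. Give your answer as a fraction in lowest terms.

8749/1350

a_0 = 6: 6/1
a_1 = 2: 13/2
a_2 = 12: 162/25
a_3 = 2: 337/52
a_4 = 12: 4206/649
a_5 = 2: 8749/1350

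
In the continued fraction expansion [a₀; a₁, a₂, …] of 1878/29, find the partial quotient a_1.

1

Repeatedly divide and take the remainder:
⌊1878/29⌋ = 64, remainder 22
⌊29/22⌋ = 1, remainder 7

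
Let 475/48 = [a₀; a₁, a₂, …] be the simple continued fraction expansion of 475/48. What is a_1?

475 = 9·48 + 43, so a_0 = 9
48 = 1·43 + 5, so a_1 = 1

1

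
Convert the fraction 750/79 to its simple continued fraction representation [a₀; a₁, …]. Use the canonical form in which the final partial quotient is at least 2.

[9; 2, 39]

750 ÷ 79 → quotient 9, remainder 39
79 ÷ 39 → quotient 2, remainder 1
39 ÷ 1 → quotient 39, remainder 0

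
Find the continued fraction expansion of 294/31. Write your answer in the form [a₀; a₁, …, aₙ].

[9; 2, 15]

294 = 9·31 + 15, so a_0 = 9
31 = 2·15 + 1, so a_1 = 2
15 = 15·1 + 0, so a_2 = 15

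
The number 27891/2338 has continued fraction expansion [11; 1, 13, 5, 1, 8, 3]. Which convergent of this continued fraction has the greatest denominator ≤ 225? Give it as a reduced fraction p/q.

a_0 = 11: 11/1  (≤ bound)
a_1 = 1: 12/1  (≤ bound)
a_2 = 13: 167/14  (≤ bound)
a_3 = 5: 847/71  (≤ bound)
a_4 = 1: 1014/85  (≤ bound)
a_5 = 8: 8959/751  (> 225, stop)

1014/85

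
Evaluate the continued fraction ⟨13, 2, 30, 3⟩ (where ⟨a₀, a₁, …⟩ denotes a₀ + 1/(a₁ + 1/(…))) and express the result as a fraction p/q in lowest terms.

2496/185

a_0 = 13: 13/1
a_1 = 2: 27/2
a_2 = 30: 823/61
a_3 = 3: 2496/185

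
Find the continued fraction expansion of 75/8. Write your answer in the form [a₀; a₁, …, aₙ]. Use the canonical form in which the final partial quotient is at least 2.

[9; 2, 1, 2]

75 ÷ 8 → quotient 9, remainder 3
8 ÷ 3 → quotient 2, remainder 2
3 ÷ 2 → quotient 1, remainder 1
2 ÷ 1 → quotient 2, remainder 0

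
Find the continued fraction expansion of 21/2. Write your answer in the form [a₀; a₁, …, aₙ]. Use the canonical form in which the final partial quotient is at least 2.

[10; 2]

Run the Euclidean algorithm, recording each quotient:
⌊21/2⌋ = 10, remainder 1
⌊2/1⌋ = 2, remainder 0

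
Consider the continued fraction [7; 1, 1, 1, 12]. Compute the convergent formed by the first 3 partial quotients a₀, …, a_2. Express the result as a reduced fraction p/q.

Use the convergent recurrence hₖ = aₖ·hₖ₋₁ + hₖ₋₂ (and likewise for the denominators kₖ):
a_0 = 7: 7/1
a_1 = 1: 8/1
a_2 = 1: 15/2

15/2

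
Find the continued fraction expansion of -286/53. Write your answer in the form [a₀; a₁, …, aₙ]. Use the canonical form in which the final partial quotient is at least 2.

[-6; 1, 1, 1, 1, 10]

Run the Euclidean algorithm, recording each quotient:
-286 ÷ 53 → quotient -6, remainder 32
53 ÷ 32 → quotient 1, remainder 21
32 ÷ 21 → quotient 1, remainder 11
21 ÷ 11 → quotient 1, remainder 10
11 ÷ 10 → quotient 1, remainder 1
10 ÷ 1 → quotient 10, remainder 0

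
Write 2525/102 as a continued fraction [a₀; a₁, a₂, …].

[24; 1, 3, 12, 2]

Repeatedly divide and take the remainder:
2525 = 24·102 + 77, so a_0 = 24
102 = 1·77 + 25, so a_1 = 1
77 = 3·25 + 2, so a_2 = 3
25 = 12·2 + 1, so a_3 = 12
2 = 2·1 + 0, so a_4 = 2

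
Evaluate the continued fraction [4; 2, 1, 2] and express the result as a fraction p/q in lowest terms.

35/8

Start with 2.
1 + 1/(2/1) = 1 + 1/2 = 3/2
2 + 1/(3/2) = 2 + 2/3 = 8/3
4 + 1/(8/3) = 4 + 3/8 = 35/8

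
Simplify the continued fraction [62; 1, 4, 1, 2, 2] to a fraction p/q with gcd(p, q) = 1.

2513/40

Use the convergent recurrence hₖ = aₖ·hₖ₋₁ + hₖ₋₂ (and likewise for the denominators kₖ):
a_0 = 62: 62/1
a_1 = 1: 63/1
a_2 = 4: 314/5
a_3 = 1: 377/6
a_4 = 2: 1068/17
a_5 = 2: 2513/40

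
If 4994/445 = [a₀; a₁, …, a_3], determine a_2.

2

4994 ÷ 445 → quotient 11, remainder 99
445 ÷ 99 → quotient 4, remainder 49
99 ÷ 49 → quotient 2, remainder 1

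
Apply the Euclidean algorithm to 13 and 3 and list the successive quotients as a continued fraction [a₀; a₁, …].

13 ÷ 3 → quotient 4, remainder 1
3 ÷ 1 → quotient 3, remainder 0

[4; 3]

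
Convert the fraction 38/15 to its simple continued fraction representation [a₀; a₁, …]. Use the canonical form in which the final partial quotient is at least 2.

Repeatedly divide and take the remainder:
⌊38/15⌋ = 2, remainder 8
⌊15/8⌋ = 1, remainder 7
⌊8/7⌋ = 1, remainder 1
⌊7/1⌋ = 7, remainder 0

[2; 1, 1, 7]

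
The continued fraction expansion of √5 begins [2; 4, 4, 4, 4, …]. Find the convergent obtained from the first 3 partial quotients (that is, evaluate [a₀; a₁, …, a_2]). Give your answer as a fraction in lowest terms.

Starting at the tail and folding back:
Start with 4.
4 + 1/(4/1) = 4 + 1/4 = 17/4
2 + 1/(17/4) = 2 + 4/17 = 38/17

38/17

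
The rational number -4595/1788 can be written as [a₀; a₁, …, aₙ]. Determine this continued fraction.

-4595 ÷ 1788 → quotient -3, remainder 769
1788 ÷ 769 → quotient 2, remainder 250
769 ÷ 250 → quotient 3, remainder 19
250 ÷ 19 → quotient 13, remainder 3
19 ÷ 3 → quotient 6, remainder 1
3 ÷ 1 → quotient 3, remainder 0

[-3; 2, 3, 13, 6, 3]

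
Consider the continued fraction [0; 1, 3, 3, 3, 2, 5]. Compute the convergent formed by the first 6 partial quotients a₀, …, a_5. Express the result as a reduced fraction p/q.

Start with 2.
3 + 1/(2/1) = 3 + 1/2 = 7/2
3 + 1/(7/2) = 3 + 2/7 = 23/7
3 + 1/(23/7) = 3 + 7/23 = 76/23
1 + 1/(76/23) = 1 + 23/76 = 99/76
0 + 1/(99/76) = 0 + 76/99 = 76/99

76/99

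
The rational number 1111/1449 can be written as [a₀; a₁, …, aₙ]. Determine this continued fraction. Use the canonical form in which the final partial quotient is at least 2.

1111 ÷ 1449 → quotient 0, remainder 1111
1449 ÷ 1111 → quotient 1, remainder 338
1111 ÷ 338 → quotient 3, remainder 97
338 ÷ 97 → quotient 3, remainder 47
97 ÷ 47 → quotient 2, remainder 3
47 ÷ 3 → quotient 15, remainder 2
3 ÷ 2 → quotient 1, remainder 1
2 ÷ 1 → quotient 2, remainder 0

[0; 1, 3, 3, 2, 15, 1, 2]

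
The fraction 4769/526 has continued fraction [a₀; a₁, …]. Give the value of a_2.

35

4769 ÷ 526 → quotient 9, remainder 35
526 ÷ 35 → quotient 15, remainder 1
35 ÷ 1 → quotient 35, remainder 0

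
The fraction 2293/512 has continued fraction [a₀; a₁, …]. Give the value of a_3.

7

2293 ÷ 512 → quotient 4, remainder 245
512 ÷ 245 → quotient 2, remainder 22
245 ÷ 22 → quotient 11, remainder 3
22 ÷ 3 → quotient 7, remainder 1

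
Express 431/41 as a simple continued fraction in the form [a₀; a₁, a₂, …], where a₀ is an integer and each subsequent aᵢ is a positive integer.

431 ÷ 41 → quotient 10, remainder 21
41 ÷ 21 → quotient 1, remainder 20
21 ÷ 20 → quotient 1, remainder 1
20 ÷ 1 → quotient 20, remainder 0

[10; 1, 1, 20]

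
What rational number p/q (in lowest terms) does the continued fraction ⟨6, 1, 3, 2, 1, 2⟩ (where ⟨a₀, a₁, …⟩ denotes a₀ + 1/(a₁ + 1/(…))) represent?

237/35

Compute successive convergents:
a_0 = 6: 6/1
a_1 = 1: 7/1
a_2 = 3: 27/4
a_3 = 2: 61/9
a_4 = 1: 88/13
a_5 = 2: 237/35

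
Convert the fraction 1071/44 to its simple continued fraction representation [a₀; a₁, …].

[24; 2, 1, 14]

Repeatedly divide and take the remainder:
1071 = 24·44 + 15, so a_0 = 24
44 = 2·15 + 14, so a_1 = 2
15 = 1·14 + 1, so a_2 = 1
14 = 14·1 + 0, so a_3 = 14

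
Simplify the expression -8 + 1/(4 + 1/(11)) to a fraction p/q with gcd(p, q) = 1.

-349/45

Use the convergent recurrence hₖ = aₖ·hₖ₋₁ + hₖ₋₂ (and likewise for the denominators kₖ):
a_0 = -8: -8/1
a_1 = 4: -31/4
a_2 = 11: -349/45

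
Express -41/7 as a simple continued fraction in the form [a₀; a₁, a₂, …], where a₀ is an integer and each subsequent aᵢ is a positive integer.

-41 ÷ 7 → quotient -6, remainder 1
7 ÷ 1 → quotient 7, remainder 0

[-6; 7]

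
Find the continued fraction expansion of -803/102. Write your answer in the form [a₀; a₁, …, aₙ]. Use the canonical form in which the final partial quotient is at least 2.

⌊-803/102⌋ = -8, remainder 13
⌊102/13⌋ = 7, remainder 11
⌊13/11⌋ = 1, remainder 2
⌊11/2⌋ = 5, remainder 1
⌊2/1⌋ = 2, remainder 0

[-8; 7, 1, 5, 2]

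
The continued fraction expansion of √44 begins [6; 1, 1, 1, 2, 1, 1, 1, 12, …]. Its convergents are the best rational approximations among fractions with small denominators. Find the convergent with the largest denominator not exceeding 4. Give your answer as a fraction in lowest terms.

a_0 = 6: 6/1  (≤ bound)
a_1 = 1: 7/1  (≤ bound)
a_2 = 1: 13/2  (≤ bound)
a_3 = 1: 20/3  (≤ bound)
a_4 = 2: 53/8  (> 4, stop)

20/3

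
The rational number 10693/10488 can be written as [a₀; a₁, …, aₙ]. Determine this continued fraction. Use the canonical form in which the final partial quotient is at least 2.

[1; 51, 6, 4, 1, 2, 2]

10693 = 1·10488 + 205, so a_0 = 1
10488 = 51·205 + 33, so a_1 = 51
205 = 6·33 + 7, so a_2 = 6
33 = 4·7 + 5, so a_3 = 4
7 = 1·5 + 2, so a_4 = 1
5 = 2·2 + 1, so a_5 = 2
2 = 2·1 + 0, so a_6 = 2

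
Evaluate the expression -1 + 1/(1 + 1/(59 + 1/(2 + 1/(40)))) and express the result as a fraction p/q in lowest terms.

-81/4900

Starting at the tail and folding back:
Start with 40.
2 + 1/(40/1) = 2 + 1/40 = 81/40
59 + 1/(81/40) = 59 + 40/81 = 4819/81
1 + 1/(4819/81) = 1 + 81/4819 = 4900/4819
-1 + 1/(4900/4819) = -1 + 4819/4900 = -81/4900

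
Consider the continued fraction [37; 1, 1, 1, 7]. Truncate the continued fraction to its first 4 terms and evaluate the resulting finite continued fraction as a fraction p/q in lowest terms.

Start with 1.
1 + 1/(1/1) = 1 + 1/1 = 2/1
1 + 1/(2/1) = 1 + 1/2 = 3/2
37 + 1/(3/2) = 37 + 2/3 = 113/3

113/3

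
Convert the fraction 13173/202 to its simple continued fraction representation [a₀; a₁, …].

Repeatedly divide and take the remainder:
13173 = 65·202 + 43, so a_0 = 65
202 = 4·43 + 30, so a_1 = 4
43 = 1·30 + 13, so a_2 = 1
30 = 2·13 + 4, so a_3 = 2
13 = 3·4 + 1, so a_4 = 3
4 = 4·1 + 0, so a_5 = 4

[65; 4, 1, 2, 3, 4]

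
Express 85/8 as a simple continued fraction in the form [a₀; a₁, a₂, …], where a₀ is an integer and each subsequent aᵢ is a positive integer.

[10; 1, 1, 1, 2]

Repeatedly divide and take the remainder:
85 = 10·8 + 5, so a_0 = 10
8 = 1·5 + 3, so a_1 = 1
5 = 1·3 + 2, so a_2 = 1
3 = 1·2 + 1, so a_3 = 1
2 = 2·1 + 0, so a_4 = 2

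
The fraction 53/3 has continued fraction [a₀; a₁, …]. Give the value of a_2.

2

Apply division with remainder until the remainder is 0:
53 ÷ 3 → quotient 17, remainder 2
3 ÷ 2 → quotient 1, remainder 1
2 ÷ 1 → quotient 2, remainder 0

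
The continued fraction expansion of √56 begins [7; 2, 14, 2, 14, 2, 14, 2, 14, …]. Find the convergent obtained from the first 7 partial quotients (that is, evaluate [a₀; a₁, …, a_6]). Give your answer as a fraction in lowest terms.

194873/26041

Start with 14.
2 + 1/(14/1) = 2 + 1/14 = 29/14
14 + 1/(29/14) = 14 + 14/29 = 420/29
2 + 1/(420/29) = 2 + 29/420 = 869/420
14 + 1/(869/420) = 14 + 420/869 = 12586/869
2 + 1/(12586/869) = 2 + 869/12586 = 26041/12586
7 + 1/(26041/12586) = 7 + 12586/26041 = 194873/26041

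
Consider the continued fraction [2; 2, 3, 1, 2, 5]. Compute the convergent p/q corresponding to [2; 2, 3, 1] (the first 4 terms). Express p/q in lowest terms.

Start with 1.
3 + 1/(1/1) = 3 + 1/1 = 4/1
2 + 1/(4/1) = 2 + 1/4 = 9/4
2 + 1/(9/4) = 2 + 4/9 = 22/9

22/9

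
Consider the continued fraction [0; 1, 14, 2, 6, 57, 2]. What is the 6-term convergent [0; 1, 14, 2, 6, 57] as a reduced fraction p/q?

10745/11488

Start with 57.
6 + 1/(57/1) = 6 + 1/57 = 343/57
2 + 1/(343/57) = 2 + 57/343 = 743/343
14 + 1/(743/343) = 14 + 343/743 = 10745/743
1 + 1/(10745/743) = 1 + 743/10745 = 11488/10745
0 + 1/(11488/10745) = 0 + 10745/11488 = 10745/11488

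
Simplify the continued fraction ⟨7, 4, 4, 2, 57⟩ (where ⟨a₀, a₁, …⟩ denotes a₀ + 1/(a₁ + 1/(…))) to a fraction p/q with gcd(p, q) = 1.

Start with 57.
2 + 1/(57/1) = 2 + 1/57 = 115/57
4 + 1/(115/57) = 4 + 57/115 = 517/115
4 + 1/(517/115) = 4 + 115/517 = 2183/517
7 + 1/(2183/517) = 7 + 517/2183 = 15798/2183

15798/2183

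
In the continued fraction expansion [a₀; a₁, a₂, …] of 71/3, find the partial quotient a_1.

1

71 = 23·3 + 2, so a_0 = 23
3 = 1·2 + 1, so a_1 = 1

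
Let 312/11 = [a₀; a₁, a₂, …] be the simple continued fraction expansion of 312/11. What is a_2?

1

312 = 28·11 + 4, so a_0 = 28
11 = 2·4 + 3, so a_1 = 2
4 = 1·3 + 1, so a_2 = 1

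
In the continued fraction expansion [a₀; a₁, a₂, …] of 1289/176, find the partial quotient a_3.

⌊1289/176⌋ = 7, remainder 57
⌊176/57⌋ = 3, remainder 5
⌊57/5⌋ = 11, remainder 2
⌊5/2⌋ = 2, remainder 1

2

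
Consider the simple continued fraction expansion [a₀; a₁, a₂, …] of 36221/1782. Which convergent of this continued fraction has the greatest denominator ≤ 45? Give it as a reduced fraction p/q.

a_0 = 20: 20/1  (≤ bound)
a_1 = 3: 61/3  (≤ bound)
a_2 = 14: 874/43  (≤ bound)
a_3 = 1: 935/46  (> 45, stop)

874/43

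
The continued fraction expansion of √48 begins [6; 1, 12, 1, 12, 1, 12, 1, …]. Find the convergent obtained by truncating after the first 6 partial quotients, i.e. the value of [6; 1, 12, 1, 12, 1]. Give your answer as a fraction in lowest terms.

Start with 1.
12 + 1/(1/1) = 12 + 1/1 = 13/1
1 + 1/(13/1) = 1 + 1/13 = 14/13
12 + 1/(14/13) = 12 + 13/14 = 181/14
1 + 1/(181/14) = 1 + 14/181 = 195/181
6 + 1/(195/181) = 6 + 181/195 = 1351/195

1351/195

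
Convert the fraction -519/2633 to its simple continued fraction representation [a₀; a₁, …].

-519 ÷ 2633 → quotient -1, remainder 2114
2633 ÷ 2114 → quotient 1, remainder 519
2114 ÷ 519 → quotient 4, remainder 38
519 ÷ 38 → quotient 13, remainder 25
38 ÷ 25 → quotient 1, remainder 13
25 ÷ 13 → quotient 1, remainder 12
13 ÷ 12 → quotient 1, remainder 1
12 ÷ 1 → quotient 12, remainder 0

[-1; 1, 4, 13, 1, 1, 1, 12]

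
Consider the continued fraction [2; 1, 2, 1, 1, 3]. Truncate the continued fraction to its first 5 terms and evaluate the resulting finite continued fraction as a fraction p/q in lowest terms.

19/7

a_0 = 2: 2/1
a_1 = 1: 3/1
a_2 = 2: 8/3
a_3 = 1: 11/4
a_4 = 1: 19/7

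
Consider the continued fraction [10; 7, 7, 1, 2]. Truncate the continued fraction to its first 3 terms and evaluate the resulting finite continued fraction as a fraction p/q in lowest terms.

Start with 7.
7 + 1/(7/1) = 7 + 1/7 = 50/7
10 + 1/(50/7) = 10 + 7/50 = 507/50

507/50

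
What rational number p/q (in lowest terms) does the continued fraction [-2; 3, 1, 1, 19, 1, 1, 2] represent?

-1211/706

Start with 2.
1 + 1/(2/1) = 1 + 1/2 = 3/2
1 + 1/(3/2) = 1 + 2/3 = 5/3
19 + 1/(5/3) = 19 + 3/5 = 98/5
1 + 1/(98/5) = 1 + 5/98 = 103/98
1 + 1/(103/98) = 1 + 98/103 = 201/103
3 + 1/(201/103) = 3 + 103/201 = 706/201
-2 + 1/(706/201) = -2 + 201/706 = -1211/706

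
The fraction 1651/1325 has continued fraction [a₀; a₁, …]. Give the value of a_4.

1

Run the Euclidean algorithm, recording each quotient:
1651 ÷ 1325 → quotient 1, remainder 326
1325 ÷ 326 → quotient 4, remainder 21
326 ÷ 21 → quotient 15, remainder 11
21 ÷ 11 → quotient 1, remainder 10
11 ÷ 10 → quotient 1, remainder 1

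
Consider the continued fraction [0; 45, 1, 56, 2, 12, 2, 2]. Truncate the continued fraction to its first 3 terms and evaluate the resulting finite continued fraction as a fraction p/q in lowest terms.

Use the convergent recurrence hₖ = aₖ·hₖ₋₁ + hₖ₋₂ (and likewise for the denominators kₖ):
a_0 = 0: 0/1
a_1 = 45: 1/45
a_2 = 1: 1/46

1/46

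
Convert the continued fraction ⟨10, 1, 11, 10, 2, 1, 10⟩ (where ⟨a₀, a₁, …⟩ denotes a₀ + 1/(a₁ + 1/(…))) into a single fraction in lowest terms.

43713/4004

Start with 10.
1 + 1/(10/1) = 1 + 1/10 = 11/10
2 + 1/(11/10) = 2 + 10/11 = 32/11
10 + 1/(32/11) = 10 + 11/32 = 331/32
11 + 1/(331/32) = 11 + 32/331 = 3673/331
1 + 1/(3673/331) = 1 + 331/3673 = 4004/3673
10 + 1/(4004/3673) = 10 + 3673/4004 = 43713/4004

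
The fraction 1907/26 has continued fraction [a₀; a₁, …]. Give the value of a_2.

Apply division with remainder until the remainder is 0:
⌊1907/26⌋ = 73, remainder 9
⌊26/9⌋ = 2, remainder 8
⌊9/8⌋ = 1, remainder 1

1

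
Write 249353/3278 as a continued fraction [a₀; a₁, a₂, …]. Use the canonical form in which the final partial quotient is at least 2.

249353 = 76·3278 + 225, so a_0 = 76
3278 = 14·225 + 128, so a_1 = 14
225 = 1·128 + 97, so a_2 = 1
128 = 1·97 + 31, so a_3 = 1
97 = 3·31 + 4, so a_4 = 3
31 = 7·4 + 3, so a_5 = 7
4 = 1·3 + 1, so a_6 = 1
3 = 3·1 + 0, so a_7 = 3

[76; 14, 1, 1, 3, 7, 1, 3]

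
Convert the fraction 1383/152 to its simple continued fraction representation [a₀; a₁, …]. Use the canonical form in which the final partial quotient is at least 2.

[9; 10, 7, 2]

⌊1383/152⌋ = 9, remainder 15
⌊152/15⌋ = 10, remainder 2
⌊15/2⌋ = 7, remainder 1
⌊2/1⌋ = 2, remainder 0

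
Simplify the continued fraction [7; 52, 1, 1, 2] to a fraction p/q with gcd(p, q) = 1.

a_0 = 7: 7/1
a_1 = 52: 365/52
a_2 = 1: 372/53
a_3 = 1: 737/105
a_4 = 2: 1846/263

1846/263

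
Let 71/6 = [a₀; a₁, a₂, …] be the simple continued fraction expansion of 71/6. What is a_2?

Repeatedly divide and take the remainder:
71 ÷ 6 → quotient 11, remainder 5
6 ÷ 5 → quotient 1, remainder 1
5 ÷ 1 → quotient 5, remainder 0

5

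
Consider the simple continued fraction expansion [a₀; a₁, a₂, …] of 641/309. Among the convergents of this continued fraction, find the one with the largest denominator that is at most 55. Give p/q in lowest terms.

a_0 = 2: 2/1  (≤ bound)
a_1 = 13: 27/13  (≤ bound)
a_2 = 2: 56/27  (≤ bound)
a_3 = 3: 195/94  (> 55, stop)

56/27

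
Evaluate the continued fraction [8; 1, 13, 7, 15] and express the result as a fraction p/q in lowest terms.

a_0 = 8: 8/1
a_1 = 1: 9/1
a_2 = 13: 125/14
a_3 = 7: 884/99
a_4 = 15: 13385/1499

13385/1499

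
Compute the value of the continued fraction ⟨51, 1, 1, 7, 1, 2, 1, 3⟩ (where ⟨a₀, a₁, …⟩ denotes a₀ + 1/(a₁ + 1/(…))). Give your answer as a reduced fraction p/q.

12728/247

Compute successive convergents:
a_0 = 51: 51/1
a_1 = 1: 52/1
a_2 = 1: 103/2
a_3 = 7: 773/15
a_4 = 1: 876/17
a_5 = 2: 2525/49
a_6 = 1: 3401/66
a_7 = 3: 12728/247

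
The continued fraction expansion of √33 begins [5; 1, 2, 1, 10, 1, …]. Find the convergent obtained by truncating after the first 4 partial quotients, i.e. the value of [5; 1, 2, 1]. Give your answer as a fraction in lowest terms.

23/4

Work from the innermost term outward:
Start with 1.
2 + 1/(1/1) = 2 + 1/1 = 3/1
1 + 1/(3/1) = 1 + 1/3 = 4/3
5 + 1/(4/3) = 5 + 3/4 = 23/4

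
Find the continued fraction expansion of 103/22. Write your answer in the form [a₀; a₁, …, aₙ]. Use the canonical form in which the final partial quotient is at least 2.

[4; 1, 2, 7]

103 = 4·22 + 15, so a_0 = 4
22 = 1·15 + 7, so a_1 = 1
15 = 2·7 + 1, so a_2 = 2
7 = 7·1 + 0, so a_3 = 7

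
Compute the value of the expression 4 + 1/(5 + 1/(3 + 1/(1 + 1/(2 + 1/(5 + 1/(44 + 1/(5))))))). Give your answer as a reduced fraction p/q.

a_0 = 4: 4/1
a_1 = 5: 21/5
a_2 = 3: 67/16
a_3 = 1: 88/21
a_4 = 2: 243/58
a_5 = 5: 1303/311
a_6 = 44: 57575/13742
a_7 = 5: 289178/69021

289178/69021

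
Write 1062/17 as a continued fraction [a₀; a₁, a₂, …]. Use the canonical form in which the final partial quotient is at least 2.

[62; 2, 8]

1062 = 62·17 + 8, so a_0 = 62
17 = 2·8 + 1, so a_1 = 2
8 = 8·1 + 0, so a_2 = 8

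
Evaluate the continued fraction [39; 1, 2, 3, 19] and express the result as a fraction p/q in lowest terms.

7662/193

a_0 = 39: 39/1
a_1 = 1: 40/1
a_2 = 2: 119/3
a_3 = 3: 397/10
a_4 = 19: 7662/193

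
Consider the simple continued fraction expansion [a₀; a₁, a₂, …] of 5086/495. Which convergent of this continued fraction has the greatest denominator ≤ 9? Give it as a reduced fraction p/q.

a_0 = 10: 10/1  (≤ bound)
a_1 = 3: 31/3  (≤ bound)
a_2 = 1: 41/4  (≤ bound)
a_3 = 1: 72/7  (≤ bound)
a_4 = 1: 113/11  (> 9, stop)

72/7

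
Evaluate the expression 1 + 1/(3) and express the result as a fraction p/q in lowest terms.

a_0 = 1: 1/1
a_1 = 3: 4/3

4/3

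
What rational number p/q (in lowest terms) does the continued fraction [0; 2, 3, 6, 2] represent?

41/95

Build up convergents one term at a time:
a_0 = 0: 0/1
a_1 = 2: 1/2
a_2 = 3: 3/7
a_3 = 6: 19/44
a_4 = 2: 41/95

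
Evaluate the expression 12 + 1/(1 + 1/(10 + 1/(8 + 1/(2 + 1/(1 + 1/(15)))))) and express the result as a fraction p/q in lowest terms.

Build up convergents one term at a time:
a_0 = 12: 12/1
a_1 = 1: 13/1
a_2 = 10: 142/11
a_3 = 8: 1149/89
a_4 = 2: 2440/189
a_5 = 1: 3589/278
a_6 = 15: 56275/4359

56275/4359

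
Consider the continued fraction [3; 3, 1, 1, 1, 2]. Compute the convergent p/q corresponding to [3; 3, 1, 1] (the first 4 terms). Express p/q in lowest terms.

23/7

a_0 = 3: 3/1
a_1 = 3: 10/3
a_2 = 1: 13/4
a_3 = 1: 23/7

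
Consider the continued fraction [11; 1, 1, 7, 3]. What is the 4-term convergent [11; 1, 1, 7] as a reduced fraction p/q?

173/15

a_0 = 11: 11/1
a_1 = 1: 12/1
a_2 = 1: 23/2
a_3 = 7: 173/15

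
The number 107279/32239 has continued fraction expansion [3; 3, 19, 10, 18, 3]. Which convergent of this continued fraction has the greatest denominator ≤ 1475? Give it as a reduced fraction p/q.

1940/583

List convergents until the denominator exceeds the bound:
a_0 = 3: 3/1  (≤ bound)
a_1 = 3: 10/3  (≤ bound)
a_2 = 19: 193/58  (≤ bound)
a_3 = 10: 1940/583  (≤ bound)
a_4 = 18: 35113/10552  (> 1475, stop)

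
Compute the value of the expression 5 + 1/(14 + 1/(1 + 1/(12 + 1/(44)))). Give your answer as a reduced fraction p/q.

43328/8551

Start with 44.
12 + 1/(44/1) = 12 + 1/44 = 529/44
1 + 1/(529/44) = 1 + 44/529 = 573/529
14 + 1/(573/529) = 14 + 529/573 = 8551/573
5 + 1/(8551/573) = 5 + 573/8551 = 43328/8551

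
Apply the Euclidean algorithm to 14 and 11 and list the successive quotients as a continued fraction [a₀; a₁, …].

Run the Euclidean algorithm, recording each quotient:
14 ÷ 11 → quotient 1, remainder 3
11 ÷ 3 → quotient 3, remainder 2
3 ÷ 2 → quotient 1, remainder 1
2 ÷ 1 → quotient 2, remainder 0

[1; 3, 1, 2]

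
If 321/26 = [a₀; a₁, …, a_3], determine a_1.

2

321 = 12·26 + 9, so a_0 = 12
26 = 2·9 + 8, so a_1 = 2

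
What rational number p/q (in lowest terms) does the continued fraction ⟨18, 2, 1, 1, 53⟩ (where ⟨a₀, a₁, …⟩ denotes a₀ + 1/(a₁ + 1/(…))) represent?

4931/268

Start with 53.
1 + 1/(53/1) = 1 + 1/53 = 54/53
1 + 1/(54/53) = 1 + 53/54 = 107/54
2 + 1/(107/54) = 2 + 54/107 = 268/107
18 + 1/(268/107) = 18 + 107/268 = 4931/268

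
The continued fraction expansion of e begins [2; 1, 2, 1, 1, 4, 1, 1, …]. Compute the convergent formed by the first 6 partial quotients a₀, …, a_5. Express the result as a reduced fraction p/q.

a_0 = 2: 2/1
a_1 = 1: 3/1
a_2 = 2: 8/3
a_3 = 1: 11/4
a_4 = 1: 19/7
a_5 = 4: 87/32

87/32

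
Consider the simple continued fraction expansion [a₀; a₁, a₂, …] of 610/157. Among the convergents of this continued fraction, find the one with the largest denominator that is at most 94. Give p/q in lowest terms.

a_0 = 3: 3/1  (≤ bound)
a_1 = 1: 4/1  (≤ bound)
a_2 = 7: 31/8  (≤ bound)
a_3 = 1: 35/9  (≤ bound)
a_4 = 2: 101/26  (≤ bound)
a_5 = 1: 136/35  (≤ bound)
a_6 = 1: 237/61  (≤ bound)
a_7 = 2: 610/157  (> 94, stop)

237/61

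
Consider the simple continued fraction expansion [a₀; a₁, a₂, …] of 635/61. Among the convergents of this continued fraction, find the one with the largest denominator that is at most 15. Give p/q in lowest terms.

a_0 = 10: 10/1  (≤ bound)
a_1 = 2: 21/2  (≤ bound)
a_2 = 2: 52/5  (≤ bound)
a_3 = 3: 177/17  (> 15, stop)

52/5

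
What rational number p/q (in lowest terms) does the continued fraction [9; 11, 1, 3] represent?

Work from the innermost term outward:
Start with 3.
1 + 1/(3/1) = 1 + 1/3 = 4/3
11 + 1/(4/3) = 11 + 3/4 = 47/4
9 + 1/(47/4) = 9 + 4/47 = 427/47

427/47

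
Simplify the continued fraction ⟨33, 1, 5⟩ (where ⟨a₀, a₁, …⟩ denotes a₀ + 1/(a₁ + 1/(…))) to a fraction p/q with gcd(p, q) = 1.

a_0 = 33: 33/1
a_1 = 1: 34/1
a_2 = 5: 203/6

203/6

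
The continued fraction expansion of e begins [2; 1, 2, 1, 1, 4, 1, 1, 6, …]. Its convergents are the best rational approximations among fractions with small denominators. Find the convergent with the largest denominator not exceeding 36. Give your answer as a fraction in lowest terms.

87/32

List convergents until the denominator exceeds the bound:
a_0 = 2: 2/1  (≤ bound)
a_1 = 1: 3/1  (≤ bound)
a_2 = 2: 8/3  (≤ bound)
a_3 = 1: 11/4  (≤ bound)
a_4 = 1: 19/7  (≤ bound)
a_5 = 4: 87/32  (≤ bound)
a_6 = 1: 106/39  (> 36, stop)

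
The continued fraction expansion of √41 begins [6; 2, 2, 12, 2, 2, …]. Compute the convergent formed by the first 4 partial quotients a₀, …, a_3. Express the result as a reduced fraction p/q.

a_0 = 6: 6/1
a_1 = 2: 13/2
a_2 = 2: 32/5
a_3 = 12: 397/62

397/62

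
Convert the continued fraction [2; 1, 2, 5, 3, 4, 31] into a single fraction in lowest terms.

18458/6871

a_0 = 2: 2/1
a_1 = 1: 3/1
a_2 = 2: 8/3
a_3 = 5: 43/16
a_4 = 3: 137/51
a_5 = 4: 591/220
a_6 = 31: 18458/6871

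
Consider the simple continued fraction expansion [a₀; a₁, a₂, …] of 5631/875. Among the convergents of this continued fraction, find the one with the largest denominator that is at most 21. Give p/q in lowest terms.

103/16

List convergents until the denominator exceeds the bound:
a_0 = 6: 6/1  (≤ bound)
a_1 = 2: 13/2  (≤ bound)
a_2 = 3: 45/7  (≤ bound)
a_3 = 2: 103/16  (≤ bound)
a_4 = 1: 148/23  (> 21, stop)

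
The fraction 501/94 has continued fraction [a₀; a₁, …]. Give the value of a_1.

Run the Euclidean algorithm, recording each quotient:
501 ÷ 94 → quotient 5, remainder 31
94 ÷ 31 → quotient 3, remainder 1

3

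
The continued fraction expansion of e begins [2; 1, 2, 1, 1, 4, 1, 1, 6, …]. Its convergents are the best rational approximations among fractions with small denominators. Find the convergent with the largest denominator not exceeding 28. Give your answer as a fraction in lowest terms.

19/7

a_0 = 2: 2/1  (≤ bound)
a_1 = 1: 3/1  (≤ bound)
a_2 = 2: 8/3  (≤ bound)
a_3 = 1: 11/4  (≤ bound)
a_4 = 1: 19/7  (≤ bound)
a_5 = 4: 87/32  (> 28, stop)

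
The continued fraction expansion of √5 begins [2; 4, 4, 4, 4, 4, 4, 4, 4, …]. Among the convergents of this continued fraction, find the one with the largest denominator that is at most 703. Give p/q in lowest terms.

682/305

a_0 = 2: 2/1  (≤ bound)
a_1 = 4: 9/4  (≤ bound)
a_2 = 4: 38/17  (≤ bound)
a_3 = 4: 161/72  (≤ bound)
a_4 = 4: 682/305  (≤ bound)
a_5 = 4: 2889/1292  (> 703, stop)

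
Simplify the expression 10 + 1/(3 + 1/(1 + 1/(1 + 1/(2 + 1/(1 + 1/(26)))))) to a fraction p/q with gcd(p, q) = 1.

Build up convergents one term at a time:
a_0 = 10: 10/1
a_1 = 3: 31/3
a_2 = 1: 41/4
a_3 = 1: 72/7
a_4 = 2: 185/18
a_5 = 1: 257/25
a_6 = 26: 6867/668

6867/668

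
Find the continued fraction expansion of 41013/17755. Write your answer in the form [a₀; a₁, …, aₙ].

[2; 3, 4, 2, 2, 2, 51, 2]

41013 = 2·17755 + 5503, so a_0 = 2
17755 = 3·5503 + 1246, so a_1 = 3
5503 = 4·1246 + 519, so a_2 = 4
1246 = 2·519 + 208, so a_3 = 2
519 = 2·208 + 103, so a_4 = 2
208 = 2·103 + 2, so a_5 = 2
103 = 51·2 + 1, so a_6 = 51
2 = 2·1 + 0, so a_7 = 2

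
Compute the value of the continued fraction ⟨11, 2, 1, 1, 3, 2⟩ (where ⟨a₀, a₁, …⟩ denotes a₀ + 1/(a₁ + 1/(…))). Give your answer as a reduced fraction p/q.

467/41

Collapse the nested fraction from the inside out:
Start with 2.
3 + 1/(2/1) = 3 + 1/2 = 7/2
1 + 1/(7/2) = 1 + 2/7 = 9/7
1 + 1/(9/7) = 1 + 7/9 = 16/9
2 + 1/(16/9) = 2 + 9/16 = 41/16
11 + 1/(41/16) = 11 + 16/41 = 467/41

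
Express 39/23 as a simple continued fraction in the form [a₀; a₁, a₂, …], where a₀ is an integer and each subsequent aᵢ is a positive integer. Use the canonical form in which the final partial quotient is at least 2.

39 = 1·23 + 16, so a_0 = 1
23 = 1·16 + 7, so a_1 = 1
16 = 2·7 + 2, so a_2 = 2
7 = 3·2 + 1, so a_3 = 3
2 = 2·1 + 0, so a_4 = 2

[1; 1, 2, 3, 2]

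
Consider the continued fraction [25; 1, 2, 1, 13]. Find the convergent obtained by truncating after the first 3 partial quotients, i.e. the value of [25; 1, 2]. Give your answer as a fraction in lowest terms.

77/3

Build up convergents one term at a time:
a_0 = 25: 25/1
a_1 = 1: 26/1
a_2 = 2: 77/3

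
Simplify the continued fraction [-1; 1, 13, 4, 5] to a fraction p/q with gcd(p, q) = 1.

-21/299

Compute successive convergents:
a_0 = -1: -1/1
a_1 = 1: 0/1
a_2 = 13: -1/14
a_3 = 4: -4/57
a_4 = 5: -21/299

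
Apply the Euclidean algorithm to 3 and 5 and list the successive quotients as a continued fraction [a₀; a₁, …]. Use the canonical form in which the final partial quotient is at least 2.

3 = 0·5 + 3, so a_0 = 0
5 = 1·3 + 2, so a_1 = 1
3 = 1·2 + 1, so a_2 = 1
2 = 2·1 + 0, so a_3 = 2

[0; 1, 1, 2]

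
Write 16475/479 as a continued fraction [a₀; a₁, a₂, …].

⌊16475/479⌋ = 34, remainder 189
⌊479/189⌋ = 2, remainder 101
⌊189/101⌋ = 1, remainder 88
⌊101/88⌋ = 1, remainder 13
⌊88/13⌋ = 6, remainder 10
⌊13/10⌋ = 1, remainder 3
⌊10/3⌋ = 3, remainder 1
⌊3/1⌋ = 3, remainder 0

[34; 2, 1, 1, 6, 1, 3, 3]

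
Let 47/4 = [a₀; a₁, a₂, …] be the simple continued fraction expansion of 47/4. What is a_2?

Repeatedly divide and take the remainder:
47 ÷ 4 → quotient 11, remainder 3
4 ÷ 3 → quotient 1, remainder 1
3 ÷ 1 → quotient 3, remainder 0

3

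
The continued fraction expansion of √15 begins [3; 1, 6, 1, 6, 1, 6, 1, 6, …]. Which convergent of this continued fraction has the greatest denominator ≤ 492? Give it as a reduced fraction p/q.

1677/433

a_0 = 3: 3/1  (≤ bound)
a_1 = 1: 4/1  (≤ bound)
a_2 = 6: 27/7  (≤ bound)
a_3 = 1: 31/8  (≤ bound)
a_4 = 6: 213/55  (≤ bound)
a_5 = 1: 244/63  (≤ bound)
a_6 = 6: 1677/433  (≤ bound)
a_7 = 1: 1921/496  (> 492, stop)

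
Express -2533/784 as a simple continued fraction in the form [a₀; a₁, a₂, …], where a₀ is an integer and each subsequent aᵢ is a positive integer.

Run the Euclidean algorithm, recording each quotient:
⌊-2533/784⌋ = -4, remainder 603
⌊784/603⌋ = 1, remainder 181
⌊603/181⌋ = 3, remainder 60
⌊181/60⌋ = 3, remainder 1
⌊60/1⌋ = 60, remainder 0

[-4; 1, 3, 3, 60]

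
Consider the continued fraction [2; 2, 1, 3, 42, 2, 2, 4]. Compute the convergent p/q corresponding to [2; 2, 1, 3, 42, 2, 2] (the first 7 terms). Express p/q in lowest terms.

a_0 = 2: 2/1
a_1 = 2: 5/2
a_2 = 1: 7/3
a_3 = 3: 26/11
a_4 = 42: 1099/465
a_5 = 2: 2224/941
a_6 = 2: 5547/2347

5547/2347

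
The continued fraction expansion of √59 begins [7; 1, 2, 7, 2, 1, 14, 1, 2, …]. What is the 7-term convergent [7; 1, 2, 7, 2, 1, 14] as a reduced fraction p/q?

7781/1013

Use the convergent recurrence hₖ = aₖ·hₖ₋₁ + hₖ₋₂ (and likewise for the denominators kₖ):
a_0 = 7: 7/1
a_1 = 1: 8/1
a_2 = 2: 23/3
a_3 = 7: 169/22
a_4 = 2: 361/47
a_5 = 1: 530/69
a_6 = 14: 7781/1013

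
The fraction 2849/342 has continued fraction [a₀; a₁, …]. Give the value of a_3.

⌊2849/342⌋ = 8, remainder 113
⌊342/113⌋ = 3, remainder 3
⌊113/3⌋ = 37, remainder 2
⌊3/2⌋ = 1, remainder 1

1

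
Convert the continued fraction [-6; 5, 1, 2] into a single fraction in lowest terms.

-99/17

a_0 = -6: -6/1
a_1 = 5: -29/5
a_2 = 1: -35/6
a_3 = 2: -99/17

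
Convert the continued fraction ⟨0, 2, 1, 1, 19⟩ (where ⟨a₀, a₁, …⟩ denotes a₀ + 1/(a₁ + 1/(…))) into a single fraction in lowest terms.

39/98

Start with 19.
1 + 1/(19/1) = 1 + 1/19 = 20/19
1 + 1/(20/19) = 1 + 19/20 = 39/20
2 + 1/(39/20) = 2 + 20/39 = 98/39
0 + 1/(98/39) = 0 + 39/98 = 39/98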